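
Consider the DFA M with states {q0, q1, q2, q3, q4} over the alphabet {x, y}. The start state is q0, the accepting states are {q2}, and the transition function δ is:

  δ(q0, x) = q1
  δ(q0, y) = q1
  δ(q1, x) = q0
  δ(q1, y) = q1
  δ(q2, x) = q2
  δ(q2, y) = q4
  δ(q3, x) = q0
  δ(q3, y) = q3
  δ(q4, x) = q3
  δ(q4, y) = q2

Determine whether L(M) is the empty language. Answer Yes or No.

The states reachable from the start state are {q0, q1}.
None of the accepting states {q2} is reachable, so no string is accepted and L(M) = ∅.

Yes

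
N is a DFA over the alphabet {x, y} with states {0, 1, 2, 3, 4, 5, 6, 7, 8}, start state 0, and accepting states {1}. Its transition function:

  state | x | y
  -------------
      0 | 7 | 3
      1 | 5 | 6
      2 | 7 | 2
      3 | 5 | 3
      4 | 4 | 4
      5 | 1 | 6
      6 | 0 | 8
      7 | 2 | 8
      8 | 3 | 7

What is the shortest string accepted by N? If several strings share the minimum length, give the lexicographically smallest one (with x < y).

yxx

A breadth-first search from 0 reaches an accepting state first via the path 0 → 3 → 5 → 1 on input yxx.
No string of length < 3 is accepted (BFS exhausts all shorter strings without reaching an accepting state), and yxx is the lexicographically least accepting string of length 3.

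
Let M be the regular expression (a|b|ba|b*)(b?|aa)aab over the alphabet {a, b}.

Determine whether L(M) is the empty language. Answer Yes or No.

The string aab matches the expression, so it belongs to L(M).
Since L(M) contains at least one string, it is not empty.

No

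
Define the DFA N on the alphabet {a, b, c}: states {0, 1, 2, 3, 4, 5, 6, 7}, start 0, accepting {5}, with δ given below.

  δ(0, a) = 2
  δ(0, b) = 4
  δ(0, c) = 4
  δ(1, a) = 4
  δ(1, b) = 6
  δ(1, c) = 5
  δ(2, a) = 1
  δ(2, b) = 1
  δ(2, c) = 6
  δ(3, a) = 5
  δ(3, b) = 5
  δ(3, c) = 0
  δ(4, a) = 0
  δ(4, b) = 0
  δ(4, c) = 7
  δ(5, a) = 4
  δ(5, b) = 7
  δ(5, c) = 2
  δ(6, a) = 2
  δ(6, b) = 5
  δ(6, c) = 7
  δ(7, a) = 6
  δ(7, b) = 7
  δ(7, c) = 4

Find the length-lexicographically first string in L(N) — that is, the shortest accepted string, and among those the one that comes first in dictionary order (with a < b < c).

A breadth-first search from 0 reaches an accepting state first via the path 0 → 2 → 1 → 5 on input aac.
No string of length < 3 is accepted (BFS exhausts all shorter strings without reaching an accepting state), and aac is the lexicographically least accepting string of length 3.

aac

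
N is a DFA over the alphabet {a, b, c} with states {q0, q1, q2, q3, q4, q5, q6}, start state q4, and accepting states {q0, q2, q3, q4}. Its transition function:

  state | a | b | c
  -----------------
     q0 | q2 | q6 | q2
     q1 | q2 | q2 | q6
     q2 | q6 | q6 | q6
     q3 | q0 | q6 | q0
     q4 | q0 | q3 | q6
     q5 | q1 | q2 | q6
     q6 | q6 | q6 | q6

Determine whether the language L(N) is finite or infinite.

finite

The useful states (reachable from q4 and able to reach an accepting state) are {q0, q2, q3, q4}.
Restricted to these states the transition graph has no cycle, so every accepting path has bounded length and L is finite.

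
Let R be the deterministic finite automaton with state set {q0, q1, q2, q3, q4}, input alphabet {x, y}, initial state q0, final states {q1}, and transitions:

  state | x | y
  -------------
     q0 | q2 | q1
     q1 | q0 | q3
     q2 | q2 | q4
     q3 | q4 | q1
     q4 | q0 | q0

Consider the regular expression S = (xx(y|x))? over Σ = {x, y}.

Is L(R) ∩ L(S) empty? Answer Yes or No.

Yes

Converting the expression S to a DFA (subset construction, then merging equivalent states) gives the minimal DFA with states {s0, s1, s2, s3, s4}, start state s0, accepting states {s0, s4} and transitions s0: x→s1, y→s2; s1: x→s3, y→s2; s2: x→s2, y→s2; s3: x→s4, y→s4; s4: x→s2, y→s2.
Exploring the product automaton R × S from the start pair (q0, s0), following both machines on each input symbol, reaches 10 state pairs: (q0, s0), (q2, s1), (q1, s2), (q2, s3), (q4, s2), (q0, s2), (q3, s2), (q2, s4), (q4, s4), (q2, s2).
R accepts in {q1} and S accepts in {s0, s4}; no reachable pair has both components accepting, so no string drives both machines to acceptance simultaneously and L(R) ∩ L(S) = ∅.
So no string is accepted by both, and the intersection is empty.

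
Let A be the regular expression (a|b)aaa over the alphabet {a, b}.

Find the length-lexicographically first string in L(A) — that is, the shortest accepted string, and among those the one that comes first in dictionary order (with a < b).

aaaa

By inspection of the expression, no string of length less than 4 matches, and aaaa is the lexicographically first match of length 4.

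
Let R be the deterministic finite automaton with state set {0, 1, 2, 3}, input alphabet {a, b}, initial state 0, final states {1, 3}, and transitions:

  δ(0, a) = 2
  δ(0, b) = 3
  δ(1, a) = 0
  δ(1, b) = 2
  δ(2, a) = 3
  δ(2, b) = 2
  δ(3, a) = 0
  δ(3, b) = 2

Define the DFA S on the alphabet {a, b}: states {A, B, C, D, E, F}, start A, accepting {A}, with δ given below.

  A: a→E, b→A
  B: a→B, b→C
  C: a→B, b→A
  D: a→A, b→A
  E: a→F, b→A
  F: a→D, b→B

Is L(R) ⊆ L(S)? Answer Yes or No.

No

The string aa is in L(R) but not in L(S).
So L(R) ⊄ L(S).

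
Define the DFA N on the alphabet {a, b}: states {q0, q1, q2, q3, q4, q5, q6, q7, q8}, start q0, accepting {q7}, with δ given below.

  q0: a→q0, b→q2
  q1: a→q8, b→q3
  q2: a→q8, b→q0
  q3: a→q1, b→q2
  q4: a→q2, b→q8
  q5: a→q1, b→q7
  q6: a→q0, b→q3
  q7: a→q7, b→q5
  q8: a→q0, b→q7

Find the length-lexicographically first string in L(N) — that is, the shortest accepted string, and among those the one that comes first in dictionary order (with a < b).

A breadth-first search from q0 reaches an accepting state first via the path q0 → q2 → q8 → q7 on input bab.
No string of length < 3 is accepted (BFS exhausts all shorter strings without reaching an accepting state), and bab is the lexicographically least accepting string of length 3.

bab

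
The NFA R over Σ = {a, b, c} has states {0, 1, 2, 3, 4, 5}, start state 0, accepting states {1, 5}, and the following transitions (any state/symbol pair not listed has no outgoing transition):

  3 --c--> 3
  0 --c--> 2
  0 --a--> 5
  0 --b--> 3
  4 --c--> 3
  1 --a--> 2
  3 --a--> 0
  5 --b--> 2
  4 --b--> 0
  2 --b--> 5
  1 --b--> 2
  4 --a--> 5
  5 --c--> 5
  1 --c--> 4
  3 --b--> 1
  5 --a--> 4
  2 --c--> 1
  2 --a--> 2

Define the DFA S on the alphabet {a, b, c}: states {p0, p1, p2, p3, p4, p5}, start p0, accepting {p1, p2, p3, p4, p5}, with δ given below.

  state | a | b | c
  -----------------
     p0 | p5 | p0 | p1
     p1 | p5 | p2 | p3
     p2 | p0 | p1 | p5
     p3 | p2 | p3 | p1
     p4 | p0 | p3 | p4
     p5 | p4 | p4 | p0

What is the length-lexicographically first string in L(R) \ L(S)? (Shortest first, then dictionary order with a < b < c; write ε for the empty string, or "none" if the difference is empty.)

ac

The string ac is accepted by R but not by S.
No shorter string lies in the difference, and ac is the lexicographically first length-2 string in L(R) \ L(S).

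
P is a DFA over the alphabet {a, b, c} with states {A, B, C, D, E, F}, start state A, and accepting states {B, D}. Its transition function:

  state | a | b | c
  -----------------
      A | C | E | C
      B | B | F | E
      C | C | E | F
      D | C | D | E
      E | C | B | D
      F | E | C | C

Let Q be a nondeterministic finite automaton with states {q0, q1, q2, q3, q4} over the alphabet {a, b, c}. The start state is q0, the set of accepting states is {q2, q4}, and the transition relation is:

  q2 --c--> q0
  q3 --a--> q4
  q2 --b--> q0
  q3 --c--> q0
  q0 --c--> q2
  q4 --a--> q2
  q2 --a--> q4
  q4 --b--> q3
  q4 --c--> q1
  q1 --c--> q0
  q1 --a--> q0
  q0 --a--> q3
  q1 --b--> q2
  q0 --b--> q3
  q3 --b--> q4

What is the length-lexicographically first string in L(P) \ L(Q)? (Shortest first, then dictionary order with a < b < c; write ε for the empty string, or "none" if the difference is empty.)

The string bc is accepted by P but not by Q.
No shorter string lies in the difference, and bc is the lexicographically first length-2 string in L(P) \ L(Q).

bc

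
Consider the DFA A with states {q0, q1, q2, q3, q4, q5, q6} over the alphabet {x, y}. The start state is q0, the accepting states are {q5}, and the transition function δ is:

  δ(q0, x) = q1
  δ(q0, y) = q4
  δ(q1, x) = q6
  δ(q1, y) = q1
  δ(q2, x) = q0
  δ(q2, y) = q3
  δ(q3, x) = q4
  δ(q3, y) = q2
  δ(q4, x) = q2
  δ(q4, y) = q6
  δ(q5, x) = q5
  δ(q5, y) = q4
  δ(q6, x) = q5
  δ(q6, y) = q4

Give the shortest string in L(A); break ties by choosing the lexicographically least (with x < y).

A breadth-first search from q0 reaches an accepting state first via the path q0 → q1 → q6 → q5 on input xxx.
No string of length < 3 is accepted (BFS exhausts all shorter strings without reaching an accepting state), and xxx is the lexicographically least accepting string of length 3.

xxx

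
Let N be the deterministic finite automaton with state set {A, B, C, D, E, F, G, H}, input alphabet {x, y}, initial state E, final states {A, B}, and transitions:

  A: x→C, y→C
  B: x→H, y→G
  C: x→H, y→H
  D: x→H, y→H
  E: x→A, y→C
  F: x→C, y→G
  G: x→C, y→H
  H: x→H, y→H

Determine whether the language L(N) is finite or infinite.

The useful states (reachable from E and able to reach an accepting state) are {A, E}.
Restricted to these states the transition graph has no cycle, so every accepting path has bounded length and L is finite.

finite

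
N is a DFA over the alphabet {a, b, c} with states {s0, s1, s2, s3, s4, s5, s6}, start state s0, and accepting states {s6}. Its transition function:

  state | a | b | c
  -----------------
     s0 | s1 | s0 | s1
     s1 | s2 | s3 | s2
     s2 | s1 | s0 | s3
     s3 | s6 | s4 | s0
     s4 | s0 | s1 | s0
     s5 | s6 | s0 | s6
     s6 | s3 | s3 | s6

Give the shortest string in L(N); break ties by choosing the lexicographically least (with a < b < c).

A breadth-first search from s0 reaches an accepting state first via the path s0 → s1 → s3 → s6 on input aba.
No string of length < 3 is accepted (BFS exhausts all shorter strings without reaching an accepting state), and aba is the lexicographically least accepting string of length 3.

aba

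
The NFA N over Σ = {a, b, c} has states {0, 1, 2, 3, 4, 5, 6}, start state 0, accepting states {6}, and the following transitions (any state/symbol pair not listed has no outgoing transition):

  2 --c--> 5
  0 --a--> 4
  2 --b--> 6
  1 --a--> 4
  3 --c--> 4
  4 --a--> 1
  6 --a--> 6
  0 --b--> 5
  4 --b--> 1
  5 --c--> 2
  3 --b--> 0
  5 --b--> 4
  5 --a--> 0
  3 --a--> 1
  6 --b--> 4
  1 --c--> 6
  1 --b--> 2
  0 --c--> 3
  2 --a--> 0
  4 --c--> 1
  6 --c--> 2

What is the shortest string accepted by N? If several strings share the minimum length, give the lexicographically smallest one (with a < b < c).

aac

A breadth-first search from 0 reaches an accepting state first via the path 0 → 4 → 1 → 6 on input aac.
No string of length < 3 is accepted (BFS exhausts all shorter strings without reaching an accepting state), and aac is the lexicographically least accepting string of length 3.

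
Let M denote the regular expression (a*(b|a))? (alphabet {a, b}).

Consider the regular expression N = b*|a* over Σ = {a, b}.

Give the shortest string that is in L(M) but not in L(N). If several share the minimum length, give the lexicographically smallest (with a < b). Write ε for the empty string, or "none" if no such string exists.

ab

The string ab is accepted by M but not by N.
No shorter string lies in the difference, and ab is the lexicographically first length-2 string in L(M) \ L(N).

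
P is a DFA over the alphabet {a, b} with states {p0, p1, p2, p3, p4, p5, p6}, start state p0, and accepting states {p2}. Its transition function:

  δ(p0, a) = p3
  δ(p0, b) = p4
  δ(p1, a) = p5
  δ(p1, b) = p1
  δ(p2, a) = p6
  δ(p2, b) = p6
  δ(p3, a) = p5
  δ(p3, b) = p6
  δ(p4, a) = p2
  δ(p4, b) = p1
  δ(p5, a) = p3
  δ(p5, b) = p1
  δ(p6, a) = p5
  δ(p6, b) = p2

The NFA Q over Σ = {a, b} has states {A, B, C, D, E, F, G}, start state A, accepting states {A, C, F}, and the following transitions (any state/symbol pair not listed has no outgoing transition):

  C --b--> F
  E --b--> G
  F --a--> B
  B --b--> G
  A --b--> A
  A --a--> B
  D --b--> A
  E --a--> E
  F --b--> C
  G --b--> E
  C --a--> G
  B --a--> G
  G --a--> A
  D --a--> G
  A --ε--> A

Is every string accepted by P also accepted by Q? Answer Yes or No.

The string ba is in L(P) but not in L(Q).
So L(P) ⊄ L(Q).

No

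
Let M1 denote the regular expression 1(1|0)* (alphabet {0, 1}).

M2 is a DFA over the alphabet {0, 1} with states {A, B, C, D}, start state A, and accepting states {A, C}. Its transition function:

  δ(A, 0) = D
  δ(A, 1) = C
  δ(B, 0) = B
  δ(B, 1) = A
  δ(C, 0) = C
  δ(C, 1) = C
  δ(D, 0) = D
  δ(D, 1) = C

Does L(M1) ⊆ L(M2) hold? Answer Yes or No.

Converting the expression M1 to a DFA (subset construction, then merging equivalent states) gives the minimal DFA with states {r0, r1, r2}, start state r0, accepting states {r2} and transitions r0: 0→r1, 1→r2; r1: 0→r1, 1→r1; r2: 0→r2, 1→r2.
Exploring the product automaton M1 × M2 from the start pair (r0, A), following both machines on each input symbol, reaches 4 state pairs: (r0, A), (r1, D), (r2, C), (r1, C).
M1 accepts in {r2} and M2 accepts in {A, C}. The reachable pairs whose M1-component is accepting are (r2, C); in each of them the M2-component is accepting too, so the product for L(M1) \ L(M2) (M1-component accepting, M2-component rejecting) has no reachable accepting pair and the difference is empty.
Hence every string in L(M1) is also in L(M2).

Yes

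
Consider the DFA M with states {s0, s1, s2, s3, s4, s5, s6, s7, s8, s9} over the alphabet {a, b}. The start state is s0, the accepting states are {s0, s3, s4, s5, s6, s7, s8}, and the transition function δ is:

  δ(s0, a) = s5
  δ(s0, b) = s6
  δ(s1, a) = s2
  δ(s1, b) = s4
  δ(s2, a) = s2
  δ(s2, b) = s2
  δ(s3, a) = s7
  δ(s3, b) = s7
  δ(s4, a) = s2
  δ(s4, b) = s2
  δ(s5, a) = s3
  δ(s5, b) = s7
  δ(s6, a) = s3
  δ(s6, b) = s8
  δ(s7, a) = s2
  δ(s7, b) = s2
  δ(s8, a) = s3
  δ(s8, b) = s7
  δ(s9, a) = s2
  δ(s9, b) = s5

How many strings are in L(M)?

The useful subgraph on states {s0, s3, s5, s6, s7, s8} is acyclic, so L(M) is finite; the longest accepting path visits 5 useful states, giving maximum string length 4.
Counting accepting paths from s0 by length: 1 of length 0, 2 of length 1, 4 of length 2, 6 of length 3, 2 of length 4. Total 15.

15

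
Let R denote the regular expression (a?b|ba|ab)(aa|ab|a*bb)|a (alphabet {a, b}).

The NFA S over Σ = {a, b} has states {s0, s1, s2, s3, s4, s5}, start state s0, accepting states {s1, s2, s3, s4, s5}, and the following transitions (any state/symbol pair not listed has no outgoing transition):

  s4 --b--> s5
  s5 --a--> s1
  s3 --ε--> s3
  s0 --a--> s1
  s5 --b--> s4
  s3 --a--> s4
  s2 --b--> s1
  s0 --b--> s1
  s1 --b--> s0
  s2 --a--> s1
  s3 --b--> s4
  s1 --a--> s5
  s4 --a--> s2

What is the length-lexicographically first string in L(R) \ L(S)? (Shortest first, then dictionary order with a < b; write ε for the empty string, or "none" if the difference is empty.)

The string abab is accepted by R but not by S.
No shorter string lies in the difference, and abab is the lexicographically first length-4 string in L(R) \ L(S).

abab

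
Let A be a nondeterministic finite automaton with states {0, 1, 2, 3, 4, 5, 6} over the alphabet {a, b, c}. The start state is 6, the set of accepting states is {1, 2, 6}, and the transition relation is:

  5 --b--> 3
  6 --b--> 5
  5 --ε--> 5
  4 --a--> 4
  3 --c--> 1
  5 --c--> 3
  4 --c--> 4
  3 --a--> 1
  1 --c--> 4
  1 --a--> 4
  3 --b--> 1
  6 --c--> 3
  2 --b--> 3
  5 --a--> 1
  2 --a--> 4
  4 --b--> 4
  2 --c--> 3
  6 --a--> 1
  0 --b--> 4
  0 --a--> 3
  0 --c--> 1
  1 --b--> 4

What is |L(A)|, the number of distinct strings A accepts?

The useful subgraph on states {1, 3, 5, 6} is acyclic, so L(A) is finite; the longest accepting path visits 4 useful states, giving maximum string length 3.
Counting accepting paths from 6 by length: 1 of length 0, 1 of length 1, 4 of length 2, 6 of length 3. Total 12.

12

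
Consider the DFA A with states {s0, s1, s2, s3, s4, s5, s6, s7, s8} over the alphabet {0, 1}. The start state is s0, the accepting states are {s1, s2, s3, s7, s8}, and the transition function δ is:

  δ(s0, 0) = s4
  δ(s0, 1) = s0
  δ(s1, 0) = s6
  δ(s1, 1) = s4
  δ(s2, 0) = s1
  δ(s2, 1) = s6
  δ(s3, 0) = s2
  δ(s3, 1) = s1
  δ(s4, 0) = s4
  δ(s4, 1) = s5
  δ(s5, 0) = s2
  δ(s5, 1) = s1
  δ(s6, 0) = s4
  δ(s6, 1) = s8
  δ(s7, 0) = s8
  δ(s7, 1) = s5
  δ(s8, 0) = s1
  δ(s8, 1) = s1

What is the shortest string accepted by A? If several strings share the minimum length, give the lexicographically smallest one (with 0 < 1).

A breadth-first search from s0 reaches an accepting state first via the path s0 → s4 → s5 → s2 on input 010.
No string of length < 3 is accepted (BFS exhausts all shorter strings without reaching an accepting state), and 010 is the lexicographically least accepting string of length 3.

010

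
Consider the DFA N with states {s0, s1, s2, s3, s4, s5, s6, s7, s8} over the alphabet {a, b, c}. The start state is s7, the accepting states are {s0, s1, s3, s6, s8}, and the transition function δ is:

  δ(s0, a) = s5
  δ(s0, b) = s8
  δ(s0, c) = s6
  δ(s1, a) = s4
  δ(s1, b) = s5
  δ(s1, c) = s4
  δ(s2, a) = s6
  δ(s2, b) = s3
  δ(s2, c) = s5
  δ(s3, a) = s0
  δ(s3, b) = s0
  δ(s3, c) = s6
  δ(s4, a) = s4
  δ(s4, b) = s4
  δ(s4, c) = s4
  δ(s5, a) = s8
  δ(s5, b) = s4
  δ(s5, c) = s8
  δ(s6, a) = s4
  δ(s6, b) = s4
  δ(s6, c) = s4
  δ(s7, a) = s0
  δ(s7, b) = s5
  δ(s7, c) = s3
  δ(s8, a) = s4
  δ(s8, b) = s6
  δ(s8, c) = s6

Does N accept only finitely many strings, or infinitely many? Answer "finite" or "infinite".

The useful states (reachable from s7 and able to reach an accepting state) are {s0, s3, s5, s6, s7, s8}.
Restricted to these states the transition graph has no cycle, so every accepting path has bounded length and L is finite.

finite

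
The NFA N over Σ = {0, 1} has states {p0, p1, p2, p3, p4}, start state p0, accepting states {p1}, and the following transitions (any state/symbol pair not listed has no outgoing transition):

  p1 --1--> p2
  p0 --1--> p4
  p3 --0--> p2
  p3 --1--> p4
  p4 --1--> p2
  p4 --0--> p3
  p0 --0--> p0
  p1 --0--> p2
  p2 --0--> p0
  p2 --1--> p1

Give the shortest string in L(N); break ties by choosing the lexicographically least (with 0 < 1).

A breadth-first search from p0 reaches an accepting state first via the path p0 → p4 → p2 → p1 on input 111.
No string of length < 3 is accepted (BFS exhausts all shorter strings without reaching an accepting state), and 111 is the lexicographically least accepting string of length 3.

111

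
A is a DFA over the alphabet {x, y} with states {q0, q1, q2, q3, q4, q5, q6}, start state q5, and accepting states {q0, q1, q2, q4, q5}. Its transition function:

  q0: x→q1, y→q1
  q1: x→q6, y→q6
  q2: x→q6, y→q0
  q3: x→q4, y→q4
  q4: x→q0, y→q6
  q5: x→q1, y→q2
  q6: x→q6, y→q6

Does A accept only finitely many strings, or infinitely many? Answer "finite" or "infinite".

finite

The useful states (reachable from q5 and able to reach an accepting state) are {q0, q1, q2, q5}.
Restricted to these states the transition graph has no cycle, so every accepting path has bounded length and L is finite.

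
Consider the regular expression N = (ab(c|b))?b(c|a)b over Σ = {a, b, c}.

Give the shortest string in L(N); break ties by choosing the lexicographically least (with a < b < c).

By inspection of the expression, no string of length less than 3 matches, and bab is the lexicographically first match of length 3.

bab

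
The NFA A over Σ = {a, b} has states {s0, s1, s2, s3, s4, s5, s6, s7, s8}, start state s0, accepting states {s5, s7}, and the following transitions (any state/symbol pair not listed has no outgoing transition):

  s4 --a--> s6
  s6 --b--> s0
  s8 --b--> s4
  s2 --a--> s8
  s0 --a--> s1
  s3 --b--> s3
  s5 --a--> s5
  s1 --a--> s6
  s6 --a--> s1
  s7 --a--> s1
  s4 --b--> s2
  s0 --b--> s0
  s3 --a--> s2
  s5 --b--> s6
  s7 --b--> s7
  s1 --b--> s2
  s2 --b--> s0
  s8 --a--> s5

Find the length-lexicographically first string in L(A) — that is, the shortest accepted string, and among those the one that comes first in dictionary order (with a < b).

abaa

A breadth-first search from s0 reaches an accepting state first via the path s0 → s1 → s2 → s8 → s5 on input abaa.
No string of length < 4 is accepted (BFS exhausts all shorter strings without reaching an accepting state), and abaa is the lexicographically least accepting string of length 4.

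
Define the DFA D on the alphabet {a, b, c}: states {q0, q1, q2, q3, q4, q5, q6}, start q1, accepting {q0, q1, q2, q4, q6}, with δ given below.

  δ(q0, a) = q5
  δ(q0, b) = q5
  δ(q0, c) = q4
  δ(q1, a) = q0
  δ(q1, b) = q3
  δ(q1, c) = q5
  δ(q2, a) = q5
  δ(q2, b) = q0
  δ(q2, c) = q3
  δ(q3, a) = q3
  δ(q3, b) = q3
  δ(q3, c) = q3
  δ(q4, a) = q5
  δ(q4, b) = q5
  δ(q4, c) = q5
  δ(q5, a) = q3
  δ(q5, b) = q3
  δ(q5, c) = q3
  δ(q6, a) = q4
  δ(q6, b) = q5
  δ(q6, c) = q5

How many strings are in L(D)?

3

The useful subgraph on states {q0, q1, q4} is acyclic, so L(D) is finite; the longest accepting path visits 3 useful states, giving maximum string length 2.
Counting accepting paths from q1 by length: 1 of length 0, 1 of length 1, 1 of length 2. Total 3.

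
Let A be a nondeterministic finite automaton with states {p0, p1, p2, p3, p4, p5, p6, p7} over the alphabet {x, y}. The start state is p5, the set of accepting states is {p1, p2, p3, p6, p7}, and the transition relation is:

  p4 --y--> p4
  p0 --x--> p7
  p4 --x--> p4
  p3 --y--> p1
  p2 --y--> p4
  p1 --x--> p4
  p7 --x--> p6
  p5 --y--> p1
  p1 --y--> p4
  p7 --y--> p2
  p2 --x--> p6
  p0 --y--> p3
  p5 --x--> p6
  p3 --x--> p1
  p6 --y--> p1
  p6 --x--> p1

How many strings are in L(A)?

The useful subgraph on states {p1, p5, p6} is acyclic, so L(A) is finite; the longest accepting path visits 3 useful states, giving maximum string length 2.
Counting accepting paths from p5 by length: 2 of length 1, 2 of length 2. Total 4.

4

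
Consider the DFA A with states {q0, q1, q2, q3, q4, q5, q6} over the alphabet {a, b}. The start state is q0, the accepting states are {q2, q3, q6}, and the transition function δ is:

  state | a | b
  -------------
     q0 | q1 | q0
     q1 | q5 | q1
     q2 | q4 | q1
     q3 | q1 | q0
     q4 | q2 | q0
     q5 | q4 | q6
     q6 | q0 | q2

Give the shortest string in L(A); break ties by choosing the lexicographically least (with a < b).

aab

A breadth-first search from q0 reaches an accepting state first via the path q0 → q1 → q5 → q6 on input aab.
No string of length < 3 is accepted (BFS exhausts all shorter strings without reaching an accepting state), and aab is the lexicographically least accepting string of length 3.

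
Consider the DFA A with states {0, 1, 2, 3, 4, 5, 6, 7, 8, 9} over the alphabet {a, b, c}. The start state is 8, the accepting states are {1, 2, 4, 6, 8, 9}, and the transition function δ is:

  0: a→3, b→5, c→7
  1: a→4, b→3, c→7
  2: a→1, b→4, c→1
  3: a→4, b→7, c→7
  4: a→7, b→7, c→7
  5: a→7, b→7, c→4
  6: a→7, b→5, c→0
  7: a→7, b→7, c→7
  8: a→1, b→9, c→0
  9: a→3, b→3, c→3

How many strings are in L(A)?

10

The useful subgraph on states {0, 1, 3, 4, 5, 8, 9} is acyclic, so L(A) is finite; the longest accepting path visits 4 useful states, giving maximum string length 3.
Counting accepting paths from 8 by length: 1 of length 0, 2 of length 1, 1 of length 2, 6 of length 3. Total 10.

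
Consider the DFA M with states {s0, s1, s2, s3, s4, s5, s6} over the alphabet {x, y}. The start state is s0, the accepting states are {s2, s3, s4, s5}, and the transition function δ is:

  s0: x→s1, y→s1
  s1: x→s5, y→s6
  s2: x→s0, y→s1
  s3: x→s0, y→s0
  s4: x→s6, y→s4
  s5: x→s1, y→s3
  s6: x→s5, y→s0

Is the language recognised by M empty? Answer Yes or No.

No

The string xx is accepted: the run s0 → s1 → s5 ends in the accepting state s5.
Since at least one string is accepted, L(M) is not empty.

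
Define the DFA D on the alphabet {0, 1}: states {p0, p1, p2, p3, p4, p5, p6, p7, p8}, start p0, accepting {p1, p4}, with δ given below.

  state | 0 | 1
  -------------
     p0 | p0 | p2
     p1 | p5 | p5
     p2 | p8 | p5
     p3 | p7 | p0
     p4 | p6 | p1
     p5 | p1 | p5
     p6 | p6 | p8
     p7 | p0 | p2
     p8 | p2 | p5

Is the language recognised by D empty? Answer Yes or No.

The string 110 is accepted: the run p0 → p2 → p5 → p1 ends in the accepting state p1.
Since at least one string is accepted, L(D) is not empty.

No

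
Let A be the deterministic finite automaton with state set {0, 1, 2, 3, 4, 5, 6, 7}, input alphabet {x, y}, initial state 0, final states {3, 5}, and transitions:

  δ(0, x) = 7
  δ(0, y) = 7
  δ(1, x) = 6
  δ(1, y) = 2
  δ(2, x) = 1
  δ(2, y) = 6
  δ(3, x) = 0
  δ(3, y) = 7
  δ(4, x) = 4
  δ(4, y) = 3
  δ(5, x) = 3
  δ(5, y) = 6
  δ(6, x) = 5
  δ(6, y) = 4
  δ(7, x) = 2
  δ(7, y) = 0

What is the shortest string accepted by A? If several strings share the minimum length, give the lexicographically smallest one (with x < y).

A breadth-first search from 0 reaches an accepting state first via the path 0 → 7 → 2 → 6 → 5 on input xxyx.
No string of length < 4 is accepted (BFS exhausts all shorter strings without reaching an accepting state), and xxyx is the lexicographically least accepting string of length 4.

xxyx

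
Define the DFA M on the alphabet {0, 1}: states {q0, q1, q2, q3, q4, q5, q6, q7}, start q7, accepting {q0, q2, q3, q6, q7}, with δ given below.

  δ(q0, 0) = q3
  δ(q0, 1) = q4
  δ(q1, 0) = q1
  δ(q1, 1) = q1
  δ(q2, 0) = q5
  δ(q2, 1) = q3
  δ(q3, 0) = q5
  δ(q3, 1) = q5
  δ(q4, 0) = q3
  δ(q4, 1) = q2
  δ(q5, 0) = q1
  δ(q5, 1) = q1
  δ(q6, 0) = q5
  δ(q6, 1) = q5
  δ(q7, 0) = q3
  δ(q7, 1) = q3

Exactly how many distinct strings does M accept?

3

The useful subgraph on states {q3, q7} is acyclic, so L(M) is finite; the longest accepting path visits 2 useful states, giving maximum string length 1.
Counting accepting paths from q7 by length: 1 of length 0, 2 of length 1. Total 3.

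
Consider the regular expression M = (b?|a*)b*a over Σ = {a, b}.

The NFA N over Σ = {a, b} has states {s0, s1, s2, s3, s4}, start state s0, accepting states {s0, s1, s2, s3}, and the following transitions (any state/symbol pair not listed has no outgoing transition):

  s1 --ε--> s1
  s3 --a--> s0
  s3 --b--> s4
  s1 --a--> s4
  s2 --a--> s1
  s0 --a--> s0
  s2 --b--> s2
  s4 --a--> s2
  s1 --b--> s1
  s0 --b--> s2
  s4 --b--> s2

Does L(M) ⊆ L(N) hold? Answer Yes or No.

Converting the expression M to a DFA (subset construction, then merging equivalent states) gives the minimal DFA with states {m0, m1, m2, m3, m4}, start state m0, accepting states {m1, m3} and transitions m0: a→m1, b→m2; m1: a→m1, b→m2; m2: a→m3, b→m2; m3: a→m4, b→m4; m4: a→m4, b→m4.
Exploring the product automaton M × N from the start pair (m0, s0), following both machines on each input symbol, reaches 7 state pairs: (m0, s0), (m1, s0), (m2, s2), (m3, s1), (m4, s4), (m4, s1), (m4, s2).
M accepts in {m1, m3} and N accepts in {s0, s1, s2, s3}. The reachable pairs whose M-component is accepting are (m1, s0), (m3, s1); in each of them the N-component is accepting too, so the product for L(M) \ L(N) (M-component accepting, N-component rejecting) has no reachable accepting pair and the difference is empty.
Hence every string in L(M) is also in L(N).

Yes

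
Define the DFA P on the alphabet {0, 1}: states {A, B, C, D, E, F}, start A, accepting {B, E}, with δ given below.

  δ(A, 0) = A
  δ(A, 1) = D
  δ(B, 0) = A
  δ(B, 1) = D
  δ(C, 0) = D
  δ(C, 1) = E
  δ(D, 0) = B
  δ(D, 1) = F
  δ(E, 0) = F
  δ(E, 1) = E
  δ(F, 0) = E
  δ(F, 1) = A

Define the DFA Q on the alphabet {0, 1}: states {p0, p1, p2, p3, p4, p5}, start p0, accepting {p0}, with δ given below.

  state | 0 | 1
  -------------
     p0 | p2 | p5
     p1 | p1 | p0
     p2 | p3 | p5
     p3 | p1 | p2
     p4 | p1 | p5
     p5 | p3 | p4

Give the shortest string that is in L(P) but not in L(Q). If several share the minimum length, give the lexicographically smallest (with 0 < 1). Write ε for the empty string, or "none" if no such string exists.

The string 10 is accepted by P but not by Q.
No shorter string lies in the difference, and 10 is the lexicographically first length-2 string in L(P) \ L(Q).

10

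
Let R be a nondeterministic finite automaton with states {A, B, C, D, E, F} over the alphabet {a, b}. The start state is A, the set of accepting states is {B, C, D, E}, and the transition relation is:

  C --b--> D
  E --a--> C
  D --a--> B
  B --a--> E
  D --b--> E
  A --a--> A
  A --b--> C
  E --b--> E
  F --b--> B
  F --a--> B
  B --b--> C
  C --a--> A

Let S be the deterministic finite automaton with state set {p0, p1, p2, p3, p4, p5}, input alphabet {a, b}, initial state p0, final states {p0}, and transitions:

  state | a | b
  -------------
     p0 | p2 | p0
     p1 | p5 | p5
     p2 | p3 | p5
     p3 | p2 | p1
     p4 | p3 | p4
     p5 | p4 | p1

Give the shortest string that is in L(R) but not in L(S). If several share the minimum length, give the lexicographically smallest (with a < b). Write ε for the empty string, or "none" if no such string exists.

ab

The string ab is accepted by R but not by S.
No shorter string lies in the difference, and ab is the lexicographically first length-2 string in L(R) \ L(S).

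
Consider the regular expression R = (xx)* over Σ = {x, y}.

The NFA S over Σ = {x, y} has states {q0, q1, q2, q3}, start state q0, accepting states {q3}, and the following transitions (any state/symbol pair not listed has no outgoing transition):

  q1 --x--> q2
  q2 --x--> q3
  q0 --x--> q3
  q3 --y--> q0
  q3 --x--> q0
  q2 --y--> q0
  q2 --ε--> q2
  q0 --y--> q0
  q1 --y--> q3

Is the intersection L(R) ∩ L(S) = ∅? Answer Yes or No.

Converting the expression R to a DFA (subset construction, then merging equivalent states) gives the minimal DFA with states {r0, r1, r2}, start state r0, accepting states {r0} and transitions r0: x→r1, y→r2; r1: x→r0, y→r2; r2: x→r2, y→r2.
Exploring the product automaton R × S from the start pair (r0, q0), following both machines on each input symbol, reaches 4 state pairs: (r0, q0), (r1, q3), (r2, q0), (r2, q3).
R accepts in {r0} and S accepts in {q3}; no reachable pair has both components accepting, so no string drives both machines to acceptance simultaneously and L(R) ∩ L(S) = ∅.
So no string is accepted by both, and the intersection is empty.

Yes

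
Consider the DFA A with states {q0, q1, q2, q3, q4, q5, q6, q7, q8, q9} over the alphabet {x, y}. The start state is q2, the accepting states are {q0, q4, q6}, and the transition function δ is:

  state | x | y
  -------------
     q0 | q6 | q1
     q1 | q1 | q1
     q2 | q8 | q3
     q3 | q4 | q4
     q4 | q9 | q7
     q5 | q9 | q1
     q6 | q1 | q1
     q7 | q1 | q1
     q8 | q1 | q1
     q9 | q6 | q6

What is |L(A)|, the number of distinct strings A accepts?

6

The useful subgraph on states {q2, q3, q4, q6, q9} is acyclic, so L(A) is finite; the longest accepting path visits 5 useful states, giving maximum string length 4.
Counting accepting paths from q2 by length: 2 of length 2, 4 of length 4. Total 6.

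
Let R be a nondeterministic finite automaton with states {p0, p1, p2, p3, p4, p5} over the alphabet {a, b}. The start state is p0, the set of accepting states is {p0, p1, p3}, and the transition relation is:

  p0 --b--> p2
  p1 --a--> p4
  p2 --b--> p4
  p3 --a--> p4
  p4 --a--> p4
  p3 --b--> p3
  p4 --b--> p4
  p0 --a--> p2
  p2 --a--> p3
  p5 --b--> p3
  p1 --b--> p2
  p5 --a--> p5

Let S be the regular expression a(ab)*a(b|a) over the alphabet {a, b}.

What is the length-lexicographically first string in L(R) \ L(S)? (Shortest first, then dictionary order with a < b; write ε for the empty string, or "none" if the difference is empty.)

ε

The empty string ε is accepted by R but not by S.
Since ε is the unique shortest string, it is the required witness.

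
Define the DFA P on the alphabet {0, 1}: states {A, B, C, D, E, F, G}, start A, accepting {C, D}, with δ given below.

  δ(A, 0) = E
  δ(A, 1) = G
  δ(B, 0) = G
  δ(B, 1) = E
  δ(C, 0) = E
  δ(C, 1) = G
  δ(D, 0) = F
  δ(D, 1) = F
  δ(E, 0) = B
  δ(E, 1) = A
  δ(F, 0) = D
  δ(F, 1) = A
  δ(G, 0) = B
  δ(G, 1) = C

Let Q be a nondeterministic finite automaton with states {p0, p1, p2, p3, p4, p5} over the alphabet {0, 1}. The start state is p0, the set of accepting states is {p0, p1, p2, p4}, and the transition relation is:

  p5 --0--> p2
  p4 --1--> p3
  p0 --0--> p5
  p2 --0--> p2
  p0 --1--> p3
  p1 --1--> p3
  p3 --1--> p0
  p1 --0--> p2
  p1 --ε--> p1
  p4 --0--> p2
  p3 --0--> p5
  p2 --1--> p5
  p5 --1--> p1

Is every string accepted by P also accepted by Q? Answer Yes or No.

The string 0001 is in L(P) but not in L(Q).
So L(P) ⊄ L(Q).

No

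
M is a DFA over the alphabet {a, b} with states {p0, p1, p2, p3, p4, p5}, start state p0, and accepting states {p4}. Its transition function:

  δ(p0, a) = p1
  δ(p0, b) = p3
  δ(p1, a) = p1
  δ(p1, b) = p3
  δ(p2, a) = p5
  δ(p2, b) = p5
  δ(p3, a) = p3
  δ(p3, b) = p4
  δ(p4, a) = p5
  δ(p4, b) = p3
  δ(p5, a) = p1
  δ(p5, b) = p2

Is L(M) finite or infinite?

State p1 is reachable from the start and can reach an accepting state, and it lies on the cycle p1 → p1.
Traversing that cycle any number of times yields accepted strings of unbounded length, so the language is infinite.

infinite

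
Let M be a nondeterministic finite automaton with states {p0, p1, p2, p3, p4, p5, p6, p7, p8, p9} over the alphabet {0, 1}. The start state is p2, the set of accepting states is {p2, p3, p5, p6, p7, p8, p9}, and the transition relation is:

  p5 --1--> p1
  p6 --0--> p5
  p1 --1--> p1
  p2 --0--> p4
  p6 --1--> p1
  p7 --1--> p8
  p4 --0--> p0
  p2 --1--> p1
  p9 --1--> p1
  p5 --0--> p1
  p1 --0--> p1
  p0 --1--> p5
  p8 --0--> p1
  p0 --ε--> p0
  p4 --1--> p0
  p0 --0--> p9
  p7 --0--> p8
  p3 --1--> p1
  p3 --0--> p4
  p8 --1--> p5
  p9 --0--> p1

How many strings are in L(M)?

5

The useful subgraph on states {p0, p2, p4, p5, p9} is acyclic, so L(M) is finite; the longest accepting path visits 4 useful states, giving maximum string length 3.
Counting accepting paths from p2 by length: 1 of length 0, 4 of length 3. Total 5.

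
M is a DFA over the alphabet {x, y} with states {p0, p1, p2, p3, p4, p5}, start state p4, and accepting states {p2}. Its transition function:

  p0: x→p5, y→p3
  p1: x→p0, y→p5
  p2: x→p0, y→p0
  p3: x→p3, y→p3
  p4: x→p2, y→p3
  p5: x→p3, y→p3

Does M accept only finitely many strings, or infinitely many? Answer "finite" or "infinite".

The useful states (reachable from p4 and able to reach an accepting state) are {p2, p4}.
Restricted to these states the transition graph has no cycle, so every accepting path has bounded length and L is finite.

finite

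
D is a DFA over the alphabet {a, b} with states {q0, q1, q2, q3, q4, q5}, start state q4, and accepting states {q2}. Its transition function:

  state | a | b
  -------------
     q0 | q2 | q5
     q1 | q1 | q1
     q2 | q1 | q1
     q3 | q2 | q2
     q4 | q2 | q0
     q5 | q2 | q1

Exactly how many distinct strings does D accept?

3

The useful subgraph on states {q0, q2, q4, q5} is acyclic, so L(D) is finite; the longest accepting path visits 4 useful states, giving maximum string length 3.
Counting accepting paths from q4 by length: 1 of length 1, 1 of length 2, 1 of length 3. Total 3.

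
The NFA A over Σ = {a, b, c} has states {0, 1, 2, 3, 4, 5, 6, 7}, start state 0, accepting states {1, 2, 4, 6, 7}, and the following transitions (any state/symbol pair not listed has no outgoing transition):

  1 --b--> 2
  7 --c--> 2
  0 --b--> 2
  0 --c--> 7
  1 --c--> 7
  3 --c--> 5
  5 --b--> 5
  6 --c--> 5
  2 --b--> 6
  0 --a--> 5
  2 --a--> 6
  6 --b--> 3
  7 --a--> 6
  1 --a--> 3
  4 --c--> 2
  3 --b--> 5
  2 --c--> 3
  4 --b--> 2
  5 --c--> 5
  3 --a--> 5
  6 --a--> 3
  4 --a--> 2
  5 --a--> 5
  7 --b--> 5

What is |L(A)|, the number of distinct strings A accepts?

The useful subgraph on states {0, 2, 6, 7} is acyclic, so L(A) is finite; the longest accepting path visits 4 useful states, giving maximum string length 3.
Counting accepting paths from 0 by length: 2 of length 1, 4 of length 2, 2 of length 3. Total 8.

8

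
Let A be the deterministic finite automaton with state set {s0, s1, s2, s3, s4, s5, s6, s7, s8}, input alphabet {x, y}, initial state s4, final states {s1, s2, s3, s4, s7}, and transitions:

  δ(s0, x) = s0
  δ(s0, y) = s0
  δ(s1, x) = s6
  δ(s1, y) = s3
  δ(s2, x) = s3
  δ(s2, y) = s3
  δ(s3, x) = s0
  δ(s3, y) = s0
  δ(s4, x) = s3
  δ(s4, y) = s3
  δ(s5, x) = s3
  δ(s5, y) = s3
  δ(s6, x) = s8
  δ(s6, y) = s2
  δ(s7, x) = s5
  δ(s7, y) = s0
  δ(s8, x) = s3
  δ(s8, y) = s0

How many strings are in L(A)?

The useful subgraph on states {s3, s4} is acyclic, so L(A) is finite; the longest accepting path visits 2 useful states, giving maximum string length 1.
Counting accepting paths from s4 by length: 1 of length 0, 2 of length 1. Total 3.

3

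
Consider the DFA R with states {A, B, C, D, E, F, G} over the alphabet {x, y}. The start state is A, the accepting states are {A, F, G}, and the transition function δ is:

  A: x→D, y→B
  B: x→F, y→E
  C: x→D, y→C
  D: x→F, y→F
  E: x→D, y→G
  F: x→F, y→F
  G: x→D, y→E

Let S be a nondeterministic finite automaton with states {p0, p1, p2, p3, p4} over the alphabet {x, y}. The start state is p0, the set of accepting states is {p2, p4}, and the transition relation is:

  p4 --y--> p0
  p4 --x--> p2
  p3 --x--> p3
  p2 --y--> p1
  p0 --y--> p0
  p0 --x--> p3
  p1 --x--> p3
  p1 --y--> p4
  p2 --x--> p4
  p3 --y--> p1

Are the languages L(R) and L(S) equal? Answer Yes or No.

The empty string ε is accepted by R but rejected by S.
So L(R) ≠ L(S).

No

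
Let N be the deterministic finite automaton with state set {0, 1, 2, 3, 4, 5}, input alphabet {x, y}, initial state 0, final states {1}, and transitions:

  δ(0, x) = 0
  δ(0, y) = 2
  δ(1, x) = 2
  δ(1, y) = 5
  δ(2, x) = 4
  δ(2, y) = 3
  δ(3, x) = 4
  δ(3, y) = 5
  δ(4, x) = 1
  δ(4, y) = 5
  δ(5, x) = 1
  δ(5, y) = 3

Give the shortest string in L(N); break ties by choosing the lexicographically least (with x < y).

yxx

A breadth-first search from 0 reaches an accepting state first via the path 0 → 2 → 4 → 1 on input yxx.
No string of length < 3 is accepted (BFS exhausts all shorter strings without reaching an accepting state), and yxx is the lexicographically least accepting string of length 3.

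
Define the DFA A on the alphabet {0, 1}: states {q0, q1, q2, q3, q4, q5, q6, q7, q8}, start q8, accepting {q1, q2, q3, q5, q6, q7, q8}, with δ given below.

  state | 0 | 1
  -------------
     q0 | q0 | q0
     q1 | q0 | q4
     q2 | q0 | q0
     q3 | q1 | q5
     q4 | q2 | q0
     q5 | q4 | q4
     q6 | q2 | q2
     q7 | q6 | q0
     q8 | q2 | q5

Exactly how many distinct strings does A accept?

5

The useful subgraph on states {q2, q4, q5, q8} is acyclic, so L(A) is finite; the longest accepting path visits 4 useful states, giving maximum string length 3.
Counting accepting paths from q8 by length: 1 of length 0, 2 of length 1, 2 of length 3. Total 5.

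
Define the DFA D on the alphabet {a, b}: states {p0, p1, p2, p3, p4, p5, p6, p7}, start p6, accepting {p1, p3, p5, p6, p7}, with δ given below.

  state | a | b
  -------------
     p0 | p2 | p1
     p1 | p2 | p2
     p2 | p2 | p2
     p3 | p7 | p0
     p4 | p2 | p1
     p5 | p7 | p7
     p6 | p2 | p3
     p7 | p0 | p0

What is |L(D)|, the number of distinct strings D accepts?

The useful subgraph on states {p0, p1, p3, p6, p7} is acyclic, so L(D) is finite; the longest accepting path visits 5 useful states, giving maximum string length 4.
Counting accepting paths from p6 by length: 1 of length 0, 1 of length 1, 1 of length 2, 1 of length 3, 2 of length 4. Total 6.

6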